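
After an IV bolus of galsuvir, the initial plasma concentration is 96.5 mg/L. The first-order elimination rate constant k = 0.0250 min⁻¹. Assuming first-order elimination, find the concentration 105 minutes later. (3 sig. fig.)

C(t) = C₀ e^(−kt) = 96.5 × e^(−0.02500 × 105) = 96.5 × e^(−2.625) = 96.5 × 0.07244 ≈ 6.99 mg/L

6.99 mg/L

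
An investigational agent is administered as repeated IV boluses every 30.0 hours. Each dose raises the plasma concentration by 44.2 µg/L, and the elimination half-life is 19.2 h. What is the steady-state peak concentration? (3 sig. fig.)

k = ln 2 / 19.2 = 0.03610 h⁻¹
Fraction remaining after one interval: e^(−kτ) = e^(−0.03610 × 30.0) = 0.3386
R = 1 / (1 − 0.3386) = 1.512
Css,max = 44.2 × 1.512 ≈ 66.8 µg/L

66.8 µg/L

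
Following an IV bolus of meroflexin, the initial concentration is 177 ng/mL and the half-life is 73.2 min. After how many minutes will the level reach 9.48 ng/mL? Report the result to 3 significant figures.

k = ln 2 / 73.2 = 0.009469 min⁻¹
C(t) = C₀ e^(−kt)  ⇒  t = ln(C₀/C) / k
t = ln(177/9.48) / 0.009469 = 2.927 / 0.009469 ≈ 309 minutes

309 minutes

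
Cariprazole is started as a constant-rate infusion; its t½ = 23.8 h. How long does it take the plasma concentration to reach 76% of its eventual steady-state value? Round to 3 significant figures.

49.0 hours

k = ln 2 / 23.8 = 0.02912 h⁻¹
f = 1 − e^(−kt)  ⇒  t = −ln(1 − f) / k
t = −ln(1 − 0.76) / 0.02912 = 1.427 / 0.02912 ≈ 49.0 hours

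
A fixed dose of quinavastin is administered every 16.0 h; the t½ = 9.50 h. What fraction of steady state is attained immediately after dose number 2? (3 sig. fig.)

k = ln 2 / 9.50 = 0.07296 h⁻¹
f_n = 1 − e^(−nkτ) = 1 − e^(−2 × 0.07296 × 16.0) = 1 − e^(−2.335) = 1 − 0.09683 ≈ 0.903

0.903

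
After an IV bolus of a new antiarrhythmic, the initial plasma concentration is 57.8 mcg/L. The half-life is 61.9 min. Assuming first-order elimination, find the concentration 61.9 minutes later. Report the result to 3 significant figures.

28.9 mcg/L

k = ln 2 / 61.9 = 0.01120 min⁻¹
61.9 min is 1.000 half-lives, so C = 57.8 × (1/2)^1.000 = 57.8 × 0.5000 ≈ 28.9 mcg/L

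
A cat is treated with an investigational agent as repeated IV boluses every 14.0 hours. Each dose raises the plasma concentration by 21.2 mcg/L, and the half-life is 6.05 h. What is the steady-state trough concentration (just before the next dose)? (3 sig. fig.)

5.34 mcg/L

k = ln 2 / 6.05 = 0.1146 h⁻¹
Fraction remaining after one interval: e^(−kτ) = e^(−0.1146 × 14.0) = 0.2011
R = 1 / (1 − 0.2011) = 1.252
Css,max = 21.2 × 1.252 = 26.54 mcg/L
Css,min = Css,max × e^(−kτ) = 26.54 × 0.2011 ≈ 5.34 mcg/L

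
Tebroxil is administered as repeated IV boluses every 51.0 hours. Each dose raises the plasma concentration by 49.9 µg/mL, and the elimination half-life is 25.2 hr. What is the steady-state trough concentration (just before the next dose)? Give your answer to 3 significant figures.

k = ln 2 / 25.2 = 0.02751 hr⁻¹
Fraction remaining after one interval: e^(−kτ) = e^(−0.02751 × 51.0) = 0.2459
R = 1 / (1 − 0.2459) = 1.326
Css,max = 49.9 × 1.326 = 66.17 µg/mL
Css,min = Css,max × e^(−kτ) = 66.17 × 0.2459 ≈ 16.3 µg/mL

16.3 µg/mL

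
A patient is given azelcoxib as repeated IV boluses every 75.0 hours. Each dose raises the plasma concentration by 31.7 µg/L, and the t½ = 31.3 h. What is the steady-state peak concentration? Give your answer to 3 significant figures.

k = ln 2 / 31.3 = 0.02215 h⁻¹
Fraction remaining after one interval: e^(−kτ) = e^(−0.02215 × 75.0) = 0.1900
R = 1 / (1 − 0.1900) = 1.235
Css,max = 31.7 × 1.235 ≈ 39.1 µg/L

39.1 µg/L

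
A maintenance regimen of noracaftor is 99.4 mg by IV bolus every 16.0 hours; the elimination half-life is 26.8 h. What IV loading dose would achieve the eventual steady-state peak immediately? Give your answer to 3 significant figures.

293 mg

k = ln 2 / 26.8 = 0.02586 h⁻¹
Accumulation ratio R = 1 / (1 − e^(−kτ)) = 1 / (1 − e^(−0.02586×16.0)) = 1 / (1 − 0.6611) = 2.951
Loading dose = maintenance dose × R = 99.4 × 2.951 ≈ 293 mg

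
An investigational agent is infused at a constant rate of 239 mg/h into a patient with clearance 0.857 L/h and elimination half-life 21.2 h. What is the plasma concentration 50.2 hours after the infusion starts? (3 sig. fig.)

Css = rate / CL = 239 / 0.857 = 278.9 mg/L
k = ln 2 / 21.2 = 0.03270 h⁻¹
C(t) = Css (1 − e^(−kt)) = 278.9 × (1 − e^(−1.641)) = 278.9 × 0.8063 ≈ 225 mg/L

225 mg/L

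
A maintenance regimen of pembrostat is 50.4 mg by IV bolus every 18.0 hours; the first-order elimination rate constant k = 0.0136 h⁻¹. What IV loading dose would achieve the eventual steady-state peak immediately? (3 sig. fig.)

Accumulation ratio R = 1 / (1 − e^(−kτ)) = 1 / (1 − e^(−0.01360×18.0)) = 1 / (1 − 0.7829) = 4.605
Loading dose = maintenance dose × R = 50.4 × 4.605 ≈ 232 mg

232 mg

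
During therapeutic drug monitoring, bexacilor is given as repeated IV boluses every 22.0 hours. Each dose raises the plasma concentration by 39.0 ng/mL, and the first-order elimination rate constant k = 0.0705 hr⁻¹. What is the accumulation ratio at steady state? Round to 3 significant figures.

Fraction remaining after one interval: e^(−kτ) = e^(−0.07050 × 22.0) = 0.2120
R = 1 / (1 − 0.2120) = 1 / 0.7880 ≈ 1.27

1.27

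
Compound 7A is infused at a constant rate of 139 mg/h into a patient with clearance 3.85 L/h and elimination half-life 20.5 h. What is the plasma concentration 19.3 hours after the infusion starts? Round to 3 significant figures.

17.3 mg/L

Css = rate / CL = 139 / 3.85 = 36.10 mg/L
k = ln 2 / 20.5 = 0.03381 h⁻¹
C(t) = Css (1 − e^(−kt)) = 36.10 × (1 − e^(−0.6526)) = 36.10 × 0.4793 ≈ 17.3 mg/L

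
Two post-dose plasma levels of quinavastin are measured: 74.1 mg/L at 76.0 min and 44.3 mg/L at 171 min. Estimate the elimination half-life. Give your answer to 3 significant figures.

k = ln(C₁/C₂) / (t₂ − t₁) = ln(74.1/44.3) / (171 − 76.0)
  = 0.5144 / 95.00 = 0.005415 min⁻¹
t½ = ln 2 / k = ln 2 / 0.005415 ≈ 128 minutes

128 minutes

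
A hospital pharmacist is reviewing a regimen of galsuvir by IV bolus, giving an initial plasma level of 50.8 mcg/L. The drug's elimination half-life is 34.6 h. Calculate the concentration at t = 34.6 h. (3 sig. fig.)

k = ln 2 / 34.6 = 0.02003 h⁻¹
34.6 h is 1.000 half-lives, so C = 50.8 × (1/2)^1.000 = 50.8 × 0.5000 ≈ 25.4 mcg/L

25.4 mcg/L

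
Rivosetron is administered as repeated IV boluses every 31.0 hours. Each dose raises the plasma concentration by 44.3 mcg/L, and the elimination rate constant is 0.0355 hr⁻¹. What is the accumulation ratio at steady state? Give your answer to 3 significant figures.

Fraction remaining after one interval: e^(−kτ) = e^(−0.03550 × 31.0) = 0.3327
R = 1 / (1 − 0.3327) = 1 / 0.6673 ≈ 1.50

1.50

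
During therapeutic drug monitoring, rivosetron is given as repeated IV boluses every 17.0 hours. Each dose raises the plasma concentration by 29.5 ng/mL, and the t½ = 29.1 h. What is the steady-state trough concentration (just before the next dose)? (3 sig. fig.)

k = ln 2 / 29.1 = 0.02382 h⁻¹
Fraction remaining after one interval: e^(−kτ) = e^(−0.02382 × 17.0) = 0.6670
R = 1 / (1 − 0.6670) = 3.003
Css,max = 29.5 × 3.003 = 88.59 ng/mL
Css,min = Css,max × e^(−kτ) = 88.59 × 0.6670 ≈ 59.1 ng/mL

59.1 ng/mL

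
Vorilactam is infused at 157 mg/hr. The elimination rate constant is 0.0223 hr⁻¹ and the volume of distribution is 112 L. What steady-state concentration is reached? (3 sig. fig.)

CL = k · V = 0.0223 × 112 = 2.498 L/hr
Css = rate / CL = 157 / 2.498 ≈ 62.9 mg/L

62.9 mg/L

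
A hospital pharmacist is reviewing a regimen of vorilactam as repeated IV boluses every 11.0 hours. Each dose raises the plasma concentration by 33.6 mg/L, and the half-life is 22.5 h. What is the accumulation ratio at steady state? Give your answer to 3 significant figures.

k = ln 2 / 22.5 = 0.03081 h⁻¹
Fraction remaining after one interval: e^(−kτ) = e^(−0.03081 × 11.0) = 0.7126
R = 1 / (1 − 0.7126) = 1 / 0.2874 ≈ 3.48

3.48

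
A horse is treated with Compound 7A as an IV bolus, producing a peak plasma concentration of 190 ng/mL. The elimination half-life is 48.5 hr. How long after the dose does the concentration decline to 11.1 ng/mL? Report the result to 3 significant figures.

199 hours

k = ln 2 / 48.5 = 0.01429 hr⁻¹
C(t) = C₀ e^(−kt)  ⇒  t = ln(C₀/C) / k
t = ln(190/11.1) / 0.01429 = 2.840 / 0.01429 ≈ 199 hours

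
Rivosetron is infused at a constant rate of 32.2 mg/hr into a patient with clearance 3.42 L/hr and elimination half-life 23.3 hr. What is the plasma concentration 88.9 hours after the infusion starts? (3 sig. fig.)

8.75 µg/mL

Css = rate / CL = 32.2 / 3.42 = 9.415 µg/mL
k = ln 2 / 23.3 = 0.02975 hr⁻¹
C(t) = Css (1 − e^(−kt)) = 9.415 × (1 − e^(−2.645)) = 9.415 × 0.9290 ≈ 8.75 µg/mL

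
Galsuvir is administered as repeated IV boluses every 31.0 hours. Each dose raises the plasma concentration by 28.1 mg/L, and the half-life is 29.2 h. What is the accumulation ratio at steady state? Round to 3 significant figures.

1.92

k = ln 2 / 29.2 = 0.02374 h⁻¹
Fraction remaining after one interval: e^(−kτ) = e^(−0.02374 × 31.0) = 0.4791
R = 1 / (1 − 0.4791) = 1 / 0.5209 ≈ 1.92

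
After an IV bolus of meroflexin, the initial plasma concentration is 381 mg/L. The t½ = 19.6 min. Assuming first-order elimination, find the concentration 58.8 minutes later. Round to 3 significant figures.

k = ln 2 / 19.6 = 0.03536 min⁻¹
C(t) = C₀ e^(−kt) = 381 × e^(−0.03536 × 58.8) = 381 × e^(−2.079) = 381 × 0.1250 ≈ 47.6 mg/L

47.6 mg/L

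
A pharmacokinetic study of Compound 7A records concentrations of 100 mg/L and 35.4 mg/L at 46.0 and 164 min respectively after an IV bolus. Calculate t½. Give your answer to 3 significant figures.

k = ln(C₁/C₂) / (t₂ − t₁) = ln(100/35.4) / (164 − 46.0)
  = 1.038 / 118.0 = 0.008800 min⁻¹
t½ = ln 2 / k = ln 2 / 0.008800 ≈ 78.8 minutes

78.8 minutes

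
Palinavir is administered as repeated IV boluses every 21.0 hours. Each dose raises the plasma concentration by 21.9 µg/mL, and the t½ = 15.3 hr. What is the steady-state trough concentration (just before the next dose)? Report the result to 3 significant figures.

13.8 µg/mL

k = ln 2 / 15.3 = 0.04530 hr⁻¹
Fraction remaining after one interval: e^(−kτ) = e^(−0.04530 × 21.0) = 0.3862
R = 1 / (1 − 0.3862) = 1.629
Css,max = 21.9 × 1.629 = 35.68 µg/mL
Css,min = Css,max × e^(−kτ) = 35.68 × 0.3862 ≈ 13.8 µg/mL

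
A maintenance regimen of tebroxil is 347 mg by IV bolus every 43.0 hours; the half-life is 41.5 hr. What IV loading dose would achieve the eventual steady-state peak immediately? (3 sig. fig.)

k = ln 2 / 41.5 = 0.01670 hr⁻¹
Accumulation ratio R = 1 / (1 − e^(−kτ)) = 1 / (1 − e^(−0.01670×43.0)) = 1 / (1 − 0.4876) = 1.952
Loading dose = maintenance dose × R = 347 × 1.952 ≈ 677 mg

677 mg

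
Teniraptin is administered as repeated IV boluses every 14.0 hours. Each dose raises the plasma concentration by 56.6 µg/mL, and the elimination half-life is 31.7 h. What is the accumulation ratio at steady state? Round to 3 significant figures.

k = ln 2 / 31.7 = 0.02187 h⁻¹
Fraction remaining after one interval: e^(−kτ) = e^(−0.02187 × 14.0) = 0.7363
R = 1 / (1 − 0.7363) = 1 / 0.2637 ≈ 3.79

3.79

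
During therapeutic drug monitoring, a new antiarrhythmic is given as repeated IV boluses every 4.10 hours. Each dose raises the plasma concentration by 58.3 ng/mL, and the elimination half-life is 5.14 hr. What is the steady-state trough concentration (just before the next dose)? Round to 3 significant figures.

79.0 ng/mL

k = ln 2 / 5.14 = 0.1349 hr⁻¹
Fraction remaining after one interval: e^(−kτ) = e^(−0.1349 × 4.10) = 0.5753
R = 1 / (1 − 0.5753) = 2.354
Css,max = 58.3 × 2.354 = 137.3 ng/mL
Css,min = Css,max × e^(−kτ) = 137.3 × 0.5753 ≈ 79.0 ng/mL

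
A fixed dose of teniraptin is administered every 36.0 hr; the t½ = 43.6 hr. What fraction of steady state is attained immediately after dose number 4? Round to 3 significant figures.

k = ln 2 / 43.6 = 0.01590 hr⁻¹
f_n = 1 − e^(−nkτ) = 1 − e^(−4 × 0.01590 × 36.0) = 1 − e^(−2.289) = 1 − 0.1013 ≈ 0.899

0.899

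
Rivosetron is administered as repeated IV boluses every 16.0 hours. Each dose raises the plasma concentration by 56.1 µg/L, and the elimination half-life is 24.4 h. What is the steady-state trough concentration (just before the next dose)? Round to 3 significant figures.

97.5 µg/L

k = ln 2 / 24.4 = 0.02841 h⁻¹
Fraction remaining after one interval: e^(−kτ) = e^(−0.02841 × 16.0) = 0.6348
R = 1 / (1 − 0.6348) = 2.738
Css,max = 56.1 × 2.738 = 153.6 µg/L
Css,min = Css,max × e^(−kτ) = 153.6 × 0.6348 ≈ 97.5 µg/L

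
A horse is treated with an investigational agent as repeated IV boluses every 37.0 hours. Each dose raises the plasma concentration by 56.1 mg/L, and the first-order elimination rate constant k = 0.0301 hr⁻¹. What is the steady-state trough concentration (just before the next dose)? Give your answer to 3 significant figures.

27.4 mg/L

Fraction remaining after one interval: e^(−kτ) = e^(−0.03010 × 37.0) = 0.3283
R = 1 / (1 − 0.3283) = 1.489
Css,max = 56.1 × 1.489 = 83.52 mg/L
Css,min = Css,max × e^(−kτ) = 83.52 × 0.3283 ≈ 27.4 mg/L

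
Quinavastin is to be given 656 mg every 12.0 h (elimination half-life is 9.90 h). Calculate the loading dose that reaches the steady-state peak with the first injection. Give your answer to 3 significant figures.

1150 mg

k = ln 2 / 9.90 = 0.07001 h⁻¹
Accumulation ratio R = 1 / (1 − e^(−kτ)) = 1 / (1 − e^(−0.07001×12.0)) = 1 / (1 − 0.4316) = 1.759
Loading dose = maintenance dose × R = 656 × 1.759 ≈ 1150 mg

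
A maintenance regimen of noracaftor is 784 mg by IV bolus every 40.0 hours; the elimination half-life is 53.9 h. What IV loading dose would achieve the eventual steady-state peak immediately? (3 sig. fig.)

k = ln 2 / 53.9 = 0.01286 h⁻¹
Accumulation ratio R = 1 / (1 − e^(−kτ)) = 1 / (1 − e^(−0.01286×40.0)) = 1 / (1 − 0.5979) = 2.487
Loading dose = maintenance dose × R = 784 × 2.487 ≈ 1950 mg

1950 mg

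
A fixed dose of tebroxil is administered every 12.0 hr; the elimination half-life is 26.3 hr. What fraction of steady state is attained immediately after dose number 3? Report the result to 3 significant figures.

k = ln 2 / 26.3 = 0.02636 hr⁻¹
f_n = 1 − e^(−nkτ) = 1 − e^(−3 × 0.02636 × 12.0) = 1 − e^(−0.9488) = 1 − 0.3872 ≈ 0.613

0.613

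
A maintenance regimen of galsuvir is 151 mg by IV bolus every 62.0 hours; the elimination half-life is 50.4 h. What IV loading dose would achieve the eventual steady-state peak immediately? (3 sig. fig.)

263 mg

k = ln 2 / 50.4 = 0.01375 h⁻¹
Accumulation ratio R = 1 / (1 − e^(−kτ)) = 1 / (1 − e^(−0.01375×62.0)) = 1 / (1 − 0.4263) = 1.743
Loading dose = maintenance dose × R = 151 × 1.743 ≈ 263 mg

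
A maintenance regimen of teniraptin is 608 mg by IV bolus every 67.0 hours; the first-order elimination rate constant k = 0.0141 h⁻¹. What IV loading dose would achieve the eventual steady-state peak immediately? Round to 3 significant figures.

Accumulation ratio R = 1 / (1 − e^(−kτ)) = 1 / (1 − e^(−0.01410×67.0)) = 1 / (1 − 0.3888) = 1.636
Loading dose = maintenance dose × R = 608 × 1.636 ≈ 995 mg

995 mg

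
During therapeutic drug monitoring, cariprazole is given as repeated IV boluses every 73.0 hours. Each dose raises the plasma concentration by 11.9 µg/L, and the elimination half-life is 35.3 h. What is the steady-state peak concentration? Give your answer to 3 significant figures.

15.6 µg/L

k = ln 2 / 35.3 = 0.01964 h⁻¹
Fraction remaining after one interval: e^(−kτ) = e^(−0.01964 × 73.0) = 0.2385
R = 1 / (1 − 0.2385) = 1.313
Css,max = 11.9 × 1.313 ≈ 15.6 µg/L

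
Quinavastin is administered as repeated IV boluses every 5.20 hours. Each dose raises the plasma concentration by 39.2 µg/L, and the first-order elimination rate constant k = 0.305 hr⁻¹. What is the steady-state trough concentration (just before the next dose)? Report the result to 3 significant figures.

10.1 µg/L

Fraction remaining after one interval: e^(−kτ) = e^(−0.3050 × 5.20) = 0.2047
R = 1 / (1 − 0.2047) = 1.257
Css,max = 39.2 × 1.257 = 49.29 µg/L
Css,min = Css,max × e^(−kτ) = 49.29 × 0.2047 ≈ 10.1 µg/L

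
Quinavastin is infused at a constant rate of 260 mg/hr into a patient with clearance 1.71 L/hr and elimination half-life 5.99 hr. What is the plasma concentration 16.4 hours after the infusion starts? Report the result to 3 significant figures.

129 µg/mL

Css = rate / CL = 260 / 1.71 = 152.0 µg/mL
k = ln 2 / 5.99 = 0.1157 hr⁻¹
C(t) = Css (1 − e^(−kt)) = 152.0 × (1 − e^(−1.898)) = 152.0 × 0.8501 ≈ 129 µg/mL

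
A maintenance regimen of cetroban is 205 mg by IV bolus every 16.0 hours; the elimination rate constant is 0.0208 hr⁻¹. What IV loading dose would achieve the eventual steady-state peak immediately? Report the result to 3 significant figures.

Accumulation ratio R = 1 / (1 − e^(−kτ)) = 1 / (1 − e^(−0.02080×16.0)) = 1 / (1 − 0.7169) = 3.532
Loading dose = maintenance dose × R = 205 × 3.532 ≈ 724 mg

724 mg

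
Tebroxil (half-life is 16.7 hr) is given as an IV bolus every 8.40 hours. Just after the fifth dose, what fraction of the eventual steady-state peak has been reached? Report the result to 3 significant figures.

0.825

k = ln 2 / 16.7 = 0.04151 hr⁻¹
f_n = 1 − e^(−nkτ) = 1 − e^(−5 × 0.04151 × 8.40) = 1 − e^(−1.743) = 1 − 0.1750 ≈ 0.825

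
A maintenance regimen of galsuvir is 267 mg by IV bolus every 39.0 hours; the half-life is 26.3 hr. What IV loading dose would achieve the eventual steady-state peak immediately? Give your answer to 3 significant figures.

k = ln 2 / 26.3 = 0.02636 hr⁻¹
Accumulation ratio R = 1 / (1 − e^(−kτ)) = 1 / (1 − e^(−0.02636×39.0)) = 1 / (1 − 0.3578) = 1.557
Loading dose = maintenance dose × R = 267 × 1.557 ≈ 416 mg

416 mg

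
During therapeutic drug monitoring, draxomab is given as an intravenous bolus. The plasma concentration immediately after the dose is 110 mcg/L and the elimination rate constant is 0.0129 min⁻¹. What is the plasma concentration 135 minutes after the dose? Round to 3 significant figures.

C(t) = C₀ e^(−kt) = 110 × e^(−0.01290 × 135) = 110 × e^(−1.742) = 110 × 0.1753 ≈ 19.3 mcg/L

19.3 mcg/L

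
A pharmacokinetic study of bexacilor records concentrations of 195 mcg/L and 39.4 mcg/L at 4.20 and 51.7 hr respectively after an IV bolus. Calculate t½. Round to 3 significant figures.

k = ln(C₁/C₂) / (t₂ − t₁) = ln(195/39.4) / (51.7 − 4.20)
  = 1.599 / 47.50 = 0.03367 hr⁻¹
t½ = ln 2 / k = ln 2 / 0.03367 ≈ 20.6 hours

20.6 hours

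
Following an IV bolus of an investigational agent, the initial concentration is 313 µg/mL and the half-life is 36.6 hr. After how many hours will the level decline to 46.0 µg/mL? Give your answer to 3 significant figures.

101 hours

k = ln 2 / 36.6 = 0.01894 hr⁻¹
C(t) = C₀ e^(−kt)  ⇒  t = ln(C₀/C) / k
t = ln(313/46.0) / 0.01894 = 1.918 / 0.01894 ≈ 101 hours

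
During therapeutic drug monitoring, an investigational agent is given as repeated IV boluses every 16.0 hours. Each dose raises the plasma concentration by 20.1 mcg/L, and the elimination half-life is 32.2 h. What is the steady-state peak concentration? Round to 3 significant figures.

k = ln 2 / 32.2 = 0.02153 h⁻¹
Fraction remaining after one interval: e^(−kτ) = e^(−0.02153 × 16.0) = 0.7086
R = 1 / (1 − 0.7086) = 3.432
Css,max = 20.1 × 3.432 ≈ 69.0 mcg/L

69.0 mcg/L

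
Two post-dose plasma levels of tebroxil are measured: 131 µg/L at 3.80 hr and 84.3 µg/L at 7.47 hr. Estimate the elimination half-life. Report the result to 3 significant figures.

5.77 hours

k = ln(C₁/C₂) / (t₂ − t₁) = ln(131/84.3) / (7.47 − 3.80)
  = 0.4408 / 3.670 = 0.1201 hr⁻¹
t½ = ln 2 / k = ln 2 / 0.1201 ≈ 5.77 hours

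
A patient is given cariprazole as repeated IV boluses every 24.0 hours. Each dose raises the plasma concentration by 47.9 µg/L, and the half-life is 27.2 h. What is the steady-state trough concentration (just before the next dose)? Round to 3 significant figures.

k = ln 2 / 27.2 = 0.02548 h⁻¹
Fraction remaining after one interval: e^(−kτ) = e^(−0.02548 × 24.0) = 0.5425
R = 1 / (1 − 0.5425) = 2.186
Css,max = 47.9 × 2.186 = 104.7 µg/L
Css,min = Css,max × e^(−kτ) = 104.7 × 0.5425 ≈ 56.8 µg/L

56.8 µg/L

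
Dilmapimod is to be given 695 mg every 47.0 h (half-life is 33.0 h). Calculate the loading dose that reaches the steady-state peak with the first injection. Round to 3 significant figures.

1110 mg

k = ln 2 / 33.0 = 0.02100 h⁻¹
Accumulation ratio R = 1 / (1 − e^(−kτ)) = 1 / (1 − e^(−0.02100×47.0)) = 1 / (1 − 0.3726) = 1.594
Loading dose = maintenance dose × R = 695 × 1.594 ≈ 1110 mg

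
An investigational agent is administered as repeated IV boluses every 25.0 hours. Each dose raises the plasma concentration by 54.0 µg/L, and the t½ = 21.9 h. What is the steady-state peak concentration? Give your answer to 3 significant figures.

k = ln 2 / 21.9 = 0.03165 h⁻¹
Fraction remaining after one interval: e^(−kτ) = e^(−0.03165 × 25.0) = 0.4533
R = 1 / (1 − 0.4533) = 1.829
Css,max = 54.0 × 1.829 ≈ 98.8 µg/L

98.8 µg/L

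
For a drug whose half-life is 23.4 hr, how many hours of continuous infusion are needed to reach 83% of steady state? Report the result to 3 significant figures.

59.8 hours

k = ln 2 / 23.4 = 0.02962 hr⁻¹
f = 1 − e^(−kt)  ⇒  t = −ln(1 − f) / k
t = −ln(1 − 0.83) / 0.02962 = 1.772 / 0.02962 ≈ 59.8 hours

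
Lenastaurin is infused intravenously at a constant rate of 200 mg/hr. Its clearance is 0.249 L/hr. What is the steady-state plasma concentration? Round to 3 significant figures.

803 mg/L

Css = infusion rate / CL = 200 / 0.249 ≈ 803 mg/L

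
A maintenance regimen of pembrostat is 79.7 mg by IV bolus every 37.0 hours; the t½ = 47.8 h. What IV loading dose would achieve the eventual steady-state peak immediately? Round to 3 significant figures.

192 mg

k = ln 2 / 47.8 = 0.01450 h⁻¹
Accumulation ratio R = 1 / (1 − e^(−kτ)) = 1 / (1 − e^(−0.01450×37.0)) = 1 / (1 − 0.5848) = 2.408
Loading dose = maintenance dose × R = 79.7 × 2.408 ≈ 192 mg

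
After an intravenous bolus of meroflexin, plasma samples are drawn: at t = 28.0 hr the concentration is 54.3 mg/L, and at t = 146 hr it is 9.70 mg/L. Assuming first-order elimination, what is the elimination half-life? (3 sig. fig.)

47.5 hours

k = ln(C₁/C₂) / (t₂ − t₁) = ln(54.3/9.70) / (146 − 28.0)
  = 1.722 / 118.0 = 0.01460 hr⁻¹
t½ = ln 2 / k = ln 2 / 0.01460 ≈ 47.5 hours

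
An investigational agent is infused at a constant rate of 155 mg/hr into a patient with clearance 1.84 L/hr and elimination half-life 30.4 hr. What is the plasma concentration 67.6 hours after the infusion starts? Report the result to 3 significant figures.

66.2 mg/L

Css = rate / CL = 155 / 1.84 = 84.24 mg/L
k = ln 2 / 30.4 = 0.02280 hr⁻¹
C(t) = Css (1 − e^(−kt)) = 84.24 × (1 − e^(−1.541)) = 84.24 × 0.7859 ≈ 66.2 mg/L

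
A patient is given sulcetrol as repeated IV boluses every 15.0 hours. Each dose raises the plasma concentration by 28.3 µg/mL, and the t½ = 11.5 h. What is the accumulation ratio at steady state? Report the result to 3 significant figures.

1.68

k = ln 2 / 11.5 = 0.06027 h⁻¹
Fraction remaining after one interval: e^(−kτ) = e^(−0.06027 × 15.0) = 0.4049
R = 1 / (1 − 0.4049) = 1 / 0.5951 ≈ 1.68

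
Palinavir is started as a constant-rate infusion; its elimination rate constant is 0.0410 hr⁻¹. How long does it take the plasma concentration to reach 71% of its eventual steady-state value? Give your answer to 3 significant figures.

f = 1 − e^(−kt)  ⇒  t = −ln(1 − f) / k
t = −ln(1 − 0.71) / 0.04100 = 1.238 / 0.04100 ≈ 30.2 hours

30.2 hours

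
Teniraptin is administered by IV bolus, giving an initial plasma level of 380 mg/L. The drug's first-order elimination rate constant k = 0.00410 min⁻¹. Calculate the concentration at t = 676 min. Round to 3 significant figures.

23.8 mg/L

C(t) = C₀ e^(−kt) = 380 × e^(−0.004100 × 676) = 380 × e^(−2.772) = 380 × 0.06256 ≈ 23.8 mg/L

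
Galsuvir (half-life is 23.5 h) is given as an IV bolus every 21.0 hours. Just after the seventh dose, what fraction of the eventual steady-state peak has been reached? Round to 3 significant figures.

k = ln 2 / 23.5 = 0.02950 h⁻¹
f_n = 1 − e^(−nkτ) = 1 − e^(−7 × 0.02950 × 21.0) = 1 − e^(−4.336) = 1 − 0.01309 ≈ 0.987

0.987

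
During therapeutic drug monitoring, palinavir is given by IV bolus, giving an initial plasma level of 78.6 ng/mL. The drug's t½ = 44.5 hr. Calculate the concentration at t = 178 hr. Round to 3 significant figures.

k = ln 2 / 44.5 = 0.01558 hr⁻¹
178 hr is 4.000 half-lives, so C = 78.6 × (1/2)^4.000 = 78.6 × 0.06250 ≈ 4.91 ng/mL

4.91 ng/mL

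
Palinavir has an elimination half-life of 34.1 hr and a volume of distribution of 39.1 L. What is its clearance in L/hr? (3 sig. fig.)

0.795 L/hr

k = ln 2 / t½ = ln 2 / 34.1 = 0.02033 hr⁻¹
CL = k · V = 0.02033 × 39.1 ≈ 0.795 L/hr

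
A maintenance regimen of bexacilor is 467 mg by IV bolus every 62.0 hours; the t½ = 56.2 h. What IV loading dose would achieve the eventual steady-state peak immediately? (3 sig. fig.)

874 mg

k = ln 2 / 56.2 = 0.01233 h⁻¹
Accumulation ratio R = 1 / (1 − e^(−kτ)) = 1 / (1 − e^(−0.01233×62.0)) = 1 / (1 − 0.4655) = 1.871
Loading dose = maintenance dose × R = 467 × 1.871 ≈ 874 mg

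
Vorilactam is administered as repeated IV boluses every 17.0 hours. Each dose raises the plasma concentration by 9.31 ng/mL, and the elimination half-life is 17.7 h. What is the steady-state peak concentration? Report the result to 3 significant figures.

19.2 ng/mL

k = ln 2 / 17.7 = 0.03916 h⁻¹
Fraction remaining after one interval: e^(−kτ) = e^(−0.03916 × 17.0) = 0.5139
R = 1 / (1 − 0.5139) = 2.057
Css,max = 9.31 × 2.057 ≈ 19.2 ng/mL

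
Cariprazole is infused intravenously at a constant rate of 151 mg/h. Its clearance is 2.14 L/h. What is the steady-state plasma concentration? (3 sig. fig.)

Css = infusion rate / CL = 151 / 2.14 ≈ 70.6 mg/L

70.6 mg/L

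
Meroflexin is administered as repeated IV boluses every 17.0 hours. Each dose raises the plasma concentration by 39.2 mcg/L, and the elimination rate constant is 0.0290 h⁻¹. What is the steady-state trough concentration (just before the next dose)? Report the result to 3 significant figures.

Fraction remaining after one interval: e^(−kτ) = e^(−0.02900 × 17.0) = 0.6108
R = 1 / (1 − 0.6108) = 2.569
Css,max = 39.2 × 2.569 = 100.7 mcg/L
Css,min = Css,max × e^(−kτ) = 100.7 × 0.6108 ≈ 61.5 mcg/L

61.5 mcg/L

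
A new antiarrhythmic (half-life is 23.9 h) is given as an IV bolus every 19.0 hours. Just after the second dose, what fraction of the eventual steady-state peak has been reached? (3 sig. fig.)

0.668

k = ln 2 / 23.9 = 0.02900 h⁻¹
f_n = 1 − e^(−nkτ) = 1 − e^(−2 × 0.02900 × 19.0) = 1 − e^(−1.102) = 1 − 0.3322 ≈ 0.668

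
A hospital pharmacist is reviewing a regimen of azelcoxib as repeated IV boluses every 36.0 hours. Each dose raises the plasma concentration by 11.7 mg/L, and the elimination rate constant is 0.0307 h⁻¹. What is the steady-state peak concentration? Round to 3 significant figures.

17.5 mg/L

Fraction remaining after one interval: e^(−kτ) = e^(−0.03070 × 36.0) = 0.3311
R = 1 / (1 − 0.3311) = 1.495
Css,max = 11.7 × 1.495 ≈ 17.5 mg/L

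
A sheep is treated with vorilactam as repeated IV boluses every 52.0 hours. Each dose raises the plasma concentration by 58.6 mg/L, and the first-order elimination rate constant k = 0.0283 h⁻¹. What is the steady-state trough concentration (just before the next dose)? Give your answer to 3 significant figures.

Fraction remaining after one interval: e^(−kτ) = e^(−0.02830 × 52.0) = 0.2296
R = 1 / (1 − 0.2296) = 1.298
Css,max = 58.6 × 1.298 = 76.06 mg/L
Css,min = Css,max × e^(−kτ) = 76.06 × 0.2296 ≈ 17.5 mg/L

17.5 mg/L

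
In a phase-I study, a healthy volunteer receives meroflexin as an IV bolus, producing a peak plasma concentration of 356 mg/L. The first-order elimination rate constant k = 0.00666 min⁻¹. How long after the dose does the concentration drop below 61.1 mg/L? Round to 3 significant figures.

C(t) = C₀ e^(−kt)  ⇒  t = ln(C₀/C) / k
t = ln(356/61.1) / 0.006660 = 1.762 / 0.006660 ≈ 265 minutes

265 minutes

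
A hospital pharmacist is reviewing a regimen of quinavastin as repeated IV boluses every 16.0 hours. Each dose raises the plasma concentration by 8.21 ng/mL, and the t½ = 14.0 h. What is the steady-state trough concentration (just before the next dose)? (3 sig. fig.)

6.80 ng/mL

k = ln 2 / 14.0 = 0.04951 h⁻¹
Fraction remaining after one interval: e^(−kτ) = e^(−0.04951 × 16.0) = 0.4529
R = 1 / (1 − 0.4529) = 1.828
Css,max = 8.21 × 1.828 = 15.01 ng/mL
Css,min = Css,max × e^(−kτ) = 15.01 × 0.4529 ≈ 6.80 ng/mL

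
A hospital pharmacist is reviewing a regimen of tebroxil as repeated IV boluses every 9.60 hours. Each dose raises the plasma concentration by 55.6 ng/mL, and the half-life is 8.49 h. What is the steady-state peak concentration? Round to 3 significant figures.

102 ng/mL

k = ln 2 / 8.49 = 0.08164 h⁻¹
Fraction remaining after one interval: e^(−kτ) = e^(−0.08164 × 9.60) = 0.4567
R = 1 / (1 − 0.4567) = 1.841
Css,max = 55.6 × 1.841 ≈ 102 ng/mL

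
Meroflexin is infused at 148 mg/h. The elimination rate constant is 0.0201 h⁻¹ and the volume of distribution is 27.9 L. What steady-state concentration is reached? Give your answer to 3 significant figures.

264 mg/L

CL = k · V = 0.0201 × 27.9 = 0.5608 L/h
Css = rate / CL = 148 / 0.5608 ≈ 264 mg/L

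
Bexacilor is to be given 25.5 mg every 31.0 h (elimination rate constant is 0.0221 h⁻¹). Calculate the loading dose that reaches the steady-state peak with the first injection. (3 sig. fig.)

51.4 mg

Accumulation ratio R = 1 / (1 − e^(−kτ)) = 1 / (1 − e^(−0.02210×31.0)) = 1 / (1 − 0.5040) = 2.016
Loading dose = maintenance dose × R = 25.5 × 2.016 ≈ 51.4 mg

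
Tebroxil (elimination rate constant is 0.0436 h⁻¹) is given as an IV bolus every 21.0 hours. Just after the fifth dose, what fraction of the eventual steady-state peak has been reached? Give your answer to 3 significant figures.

0.990

f_n = 1 − e^(−nkτ) = 1 − e^(−5 × 0.04360 × 21.0) = 1 − e^(−4.578) = 1 − 0.01028 ≈ 0.990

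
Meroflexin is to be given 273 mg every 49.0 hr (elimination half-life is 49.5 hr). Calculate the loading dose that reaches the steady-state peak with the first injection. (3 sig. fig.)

k = ln 2 / 49.5 = 0.01400 hr⁻¹
Accumulation ratio R = 1 / (1 − e^(−kτ)) = 1 / (1 − e^(−0.01400×49.0)) = 1 / (1 − 0.5035) = 2.014
Loading dose = maintenance dose × R = 273 × 2.014 ≈ 550 mg

550 mg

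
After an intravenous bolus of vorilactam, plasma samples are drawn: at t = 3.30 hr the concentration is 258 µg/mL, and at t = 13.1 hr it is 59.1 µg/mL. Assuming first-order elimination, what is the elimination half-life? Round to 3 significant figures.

k = ln(C₁/C₂) / (t₂ − t₁) = ln(258/59.1) / (13.1 − 3.30)
  = 1.474 / 9.800 = 0.1504 hr⁻¹
t½ = ln 2 / k = ln 2 / 0.1504 ≈ 4.61 hours

4.61 hours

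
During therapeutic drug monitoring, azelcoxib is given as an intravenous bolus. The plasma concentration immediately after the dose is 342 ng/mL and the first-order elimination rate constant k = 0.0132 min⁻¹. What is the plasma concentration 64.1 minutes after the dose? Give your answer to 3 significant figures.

147 ng/mL

C(t) = C₀ e^(−kt) = 342 × e^(−0.01320 × 64.1) = 342 × e^(−0.8461) = 342 × 0.4291 ≈ 147 ng/mL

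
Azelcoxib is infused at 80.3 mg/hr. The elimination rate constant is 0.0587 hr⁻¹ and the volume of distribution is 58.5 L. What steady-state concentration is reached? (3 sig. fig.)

23.4 mg/L

CL = k · V = 0.0587 × 58.5 = 3.434 L/hr
Css = rate / CL = 80.3 / 3.434 ≈ 23.4 mg/L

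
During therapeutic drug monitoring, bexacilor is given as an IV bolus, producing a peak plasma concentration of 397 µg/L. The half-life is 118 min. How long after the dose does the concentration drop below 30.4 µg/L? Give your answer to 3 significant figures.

k = ln 2 / 118 = 0.005874 min⁻¹
C(t) = C₀ e^(−kt)  ⇒  t = ln(C₀/C) / k
t = ln(397/30.4) / 0.005874 = 2.569 / 0.005874 ≈ 437 minutes

437 minutes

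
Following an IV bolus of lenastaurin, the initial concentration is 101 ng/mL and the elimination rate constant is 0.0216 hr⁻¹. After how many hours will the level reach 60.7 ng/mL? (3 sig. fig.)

C(t) = C₀ e^(−kt)  ⇒  t = ln(C₀/C) / k
t = ln(101/60.7) / 0.02160 = 0.5092 / 0.02160 ≈ 23.6 hours

23.6 hours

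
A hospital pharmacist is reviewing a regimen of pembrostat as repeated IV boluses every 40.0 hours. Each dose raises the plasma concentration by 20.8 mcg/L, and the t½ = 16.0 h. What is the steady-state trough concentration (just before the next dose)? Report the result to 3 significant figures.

4.47 mcg/L

k = ln 2 / 16.0 = 0.04332 h⁻¹
Fraction remaining after one interval: e^(−kτ) = e^(−0.04332 × 40.0) = 0.1768
R = 1 / (1 − 0.1768) = 1.215
Css,max = 20.8 × 1.215 = 25.27 mcg/L
Css,min = Css,max × e^(−kτ) = 25.27 × 0.1768 ≈ 4.47 mcg/L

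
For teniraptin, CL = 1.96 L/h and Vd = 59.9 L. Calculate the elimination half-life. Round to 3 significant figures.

k = CL / V = 1.96 / 59.9 = 0.03272 h⁻¹
t½ = ln 2 / k = ln 2 / 0.03272 ≈ 21.2 hours

21.2 hours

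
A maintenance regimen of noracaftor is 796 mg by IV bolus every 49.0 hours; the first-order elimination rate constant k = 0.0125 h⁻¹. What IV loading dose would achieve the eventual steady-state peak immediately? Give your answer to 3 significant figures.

1740 mg

Accumulation ratio R = 1 / (1 − e^(−kτ)) = 1 / (1 − e^(−0.01250×49.0)) = 1 / (1 − 0.5420) = 2.183
Loading dose = maintenance dose × R = 796 × 2.183 ≈ 1740 mg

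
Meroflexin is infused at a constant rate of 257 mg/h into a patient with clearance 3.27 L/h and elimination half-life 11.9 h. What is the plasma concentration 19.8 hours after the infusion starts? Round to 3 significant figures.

Css = rate / CL = 257 / 3.27 = 78.59 mg/L
k = ln 2 / 11.9 = 0.05825 h⁻¹
C(t) = Css (1 − e^(−kt)) = 78.59 × (1 − e^(−1.153)) = 78.59 × 0.6844 ≈ 53.8 mg/L

53.8 mg/L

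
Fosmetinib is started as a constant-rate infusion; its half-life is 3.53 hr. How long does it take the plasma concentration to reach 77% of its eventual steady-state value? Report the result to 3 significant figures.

7.48 hours

k = ln 2 / 3.53 = 0.1964 hr⁻¹
f = 1 − e^(−kt)  ⇒  t = −ln(1 − f) / k
t = −ln(1 − 0.77) / 0.1964 = 1.470 / 0.1964 ≈ 7.48 hours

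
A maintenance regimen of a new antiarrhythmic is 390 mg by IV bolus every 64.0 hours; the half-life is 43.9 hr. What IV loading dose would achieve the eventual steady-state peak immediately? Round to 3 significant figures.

613 mg

k = ln 2 / 43.9 = 0.01579 hr⁻¹
Accumulation ratio R = 1 / (1 − e^(−kτ)) = 1 / (1 − e^(−0.01579×64.0)) = 1 / (1 − 0.3640) = 1.572
Loading dose = maintenance dose × R = 390 × 1.572 ≈ 613 mg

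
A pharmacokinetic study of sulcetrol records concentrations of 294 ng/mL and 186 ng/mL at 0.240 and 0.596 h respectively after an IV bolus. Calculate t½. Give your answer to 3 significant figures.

k = ln(C₁/C₂) / (t₂ − t₁) = ln(294/186) / (0.596 − 0.240)
  = 0.4578 / 0.3560 = 1.286 h⁻¹
t½ = ln 2 / k = ln 2 / 1.286 ≈ 0.539 hours

0.539 hours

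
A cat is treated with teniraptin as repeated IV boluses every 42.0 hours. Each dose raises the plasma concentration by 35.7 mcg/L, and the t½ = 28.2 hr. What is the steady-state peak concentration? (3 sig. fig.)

k = ln 2 / 28.2 = 0.02458 hr⁻¹
Fraction remaining after one interval: e^(−kτ) = e^(−0.02458 × 42.0) = 0.3562
R = 1 / (1 − 0.3562) = 1.553
Css,max = 35.7 × 1.553 ≈ 55.4 mcg/L

55.4 mcg/L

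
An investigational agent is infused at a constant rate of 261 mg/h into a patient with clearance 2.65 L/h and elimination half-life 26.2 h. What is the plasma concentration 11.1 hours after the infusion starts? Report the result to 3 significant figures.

25.1 µg/mL

Css = rate / CL = 261 / 2.65 = 98.49 µg/mL
k = ln 2 / 26.2 = 0.02646 h⁻¹
C(t) = Css (1 − e^(−kt)) = 98.49 × (1 − e^(−0.2937)) = 98.49 × 0.2545 ≈ 25.1 µg/mL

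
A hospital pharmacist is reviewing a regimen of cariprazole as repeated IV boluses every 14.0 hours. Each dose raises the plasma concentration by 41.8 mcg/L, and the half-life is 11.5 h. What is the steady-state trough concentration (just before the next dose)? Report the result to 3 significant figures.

k = ln 2 / 11.5 = 0.06027 h⁻¹
Fraction remaining after one interval: e^(−kτ) = e^(−0.06027 × 14.0) = 0.4301
R = 1 / (1 − 0.4301) = 1.755
Css,max = 41.8 × 1.755 = 73.34 mcg/L
Css,min = Css,max × e^(−kτ) = 73.34 × 0.4301 ≈ 31.5 mcg/L

31.5 mcg/L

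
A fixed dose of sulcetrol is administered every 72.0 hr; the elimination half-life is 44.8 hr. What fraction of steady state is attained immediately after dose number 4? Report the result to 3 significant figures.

0.988

k = ln 2 / 44.8 = 0.01547 hr⁻¹
f_n = 1 − e^(−nkτ) = 1 − e^(−4 × 0.01547 × 72.0) = 1 − e^(−4.456) = 1 − 0.01161 ≈ 0.988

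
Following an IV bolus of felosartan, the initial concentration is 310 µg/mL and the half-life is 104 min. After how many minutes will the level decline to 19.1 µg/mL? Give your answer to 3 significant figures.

k = ln 2 / 104 = 0.006665 min⁻¹
C(t) = C₀ e^(−kt)  ⇒  t = ln(C₀/C) / k
t = ln(310/19.1) / 0.006665 = 2.787 / 0.006665 ≈ 418 minutes

418 minutes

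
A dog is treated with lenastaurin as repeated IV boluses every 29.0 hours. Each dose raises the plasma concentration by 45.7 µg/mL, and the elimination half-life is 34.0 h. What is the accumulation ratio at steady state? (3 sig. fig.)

2.24

k = ln 2 / 34.0 = 0.02039 h⁻¹
Fraction remaining after one interval: e^(−kτ) = e^(−0.02039 × 29.0) = 0.5537
R = 1 / (1 − 0.5537) = 1 / 0.4463 ≈ 2.24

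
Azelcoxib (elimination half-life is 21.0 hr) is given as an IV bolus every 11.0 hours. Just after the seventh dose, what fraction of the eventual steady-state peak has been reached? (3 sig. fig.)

0.921

k = ln 2 / 21.0 = 0.03301 hr⁻¹
f_n = 1 − e^(−nkτ) = 1 − e^(−7 × 0.03301 × 11.0) = 1 − e^(−2.542) = 1 − 0.07875 ≈ 0.921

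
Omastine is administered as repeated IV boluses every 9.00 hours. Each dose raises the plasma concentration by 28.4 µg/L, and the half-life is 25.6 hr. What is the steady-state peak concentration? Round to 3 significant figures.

k = ln 2 / 25.6 = 0.02708 hr⁻¹
Fraction remaining after one interval: e^(−kτ) = e^(−0.02708 × 9.00) = 0.7837
R = 1 / (1 − 0.7837) = 4.624
Css,max = 28.4 × 4.624 ≈ 131 µg/L

131 µg/L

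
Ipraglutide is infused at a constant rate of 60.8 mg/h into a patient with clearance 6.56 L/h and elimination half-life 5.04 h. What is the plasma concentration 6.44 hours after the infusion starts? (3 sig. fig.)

Css = rate / CL = 60.8 / 6.56 = 9.268 mg/L
k = ln 2 / 5.04 = 0.1375 h⁻¹
C(t) = Css (1 − e^(−kt)) = 9.268 × (1 − e^(−0.8857)) = 9.268 × 0.5876 ≈ 5.45 mg/L

5.45 mg/L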